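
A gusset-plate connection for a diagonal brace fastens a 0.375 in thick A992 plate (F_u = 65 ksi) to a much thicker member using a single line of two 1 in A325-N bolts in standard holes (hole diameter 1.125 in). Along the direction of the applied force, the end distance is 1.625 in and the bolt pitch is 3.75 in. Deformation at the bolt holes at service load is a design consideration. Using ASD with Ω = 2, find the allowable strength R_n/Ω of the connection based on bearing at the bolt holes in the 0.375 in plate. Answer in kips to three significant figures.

Per bolt r_n = 1.2 l_c t F_u ≤ 2.4 d t F_u; upper limit = 2.4 × 1 × 0.375 × 65 = 58.5 kips.
Edge bolt: l_c = 1.625 − 1.125/2 = 1.062 in → 1.2 × 1.062 × 0.375 × 65 = 31.08 → r_n = 31.08 kips.
Interior bolts: l_c = 3.75 − 1.125 = 2.625 in → 1.2 × 2.625 × 0.375 × 65 = 76.78 → r_n = 58.5 kips.
R_n = 1 × 31.08 + 1 × 58.5 = 89.58 kips.
Allowable strength R_n/Ω = 89.58 / 2 = 44.8 kips.

44.8 kips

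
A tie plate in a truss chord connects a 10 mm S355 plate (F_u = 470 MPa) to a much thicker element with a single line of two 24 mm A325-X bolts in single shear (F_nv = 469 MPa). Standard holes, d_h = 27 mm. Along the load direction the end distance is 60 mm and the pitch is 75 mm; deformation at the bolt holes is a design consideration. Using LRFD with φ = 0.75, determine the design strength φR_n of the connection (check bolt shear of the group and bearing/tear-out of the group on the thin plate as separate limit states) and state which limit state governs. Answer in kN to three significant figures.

318 kN (bolt shear governs)

Bolt shear: A_b = π·24²/4 = 452.4 mm²; R_n = 469 × 452.4 × 2 × 1 / 1000 = 424.3 kN → 0.75 × 424.3 = 318 kN.
Bearing (1.2 l_c t F_u ≤ 2.4 d t F_u): upper limit = 2.4·24·10·470 / 1000 = 270.7 kN.
  Edge l_c = 60 − 27/2 = 46.5 → r_n = 262.3 kN; interior l_c = 75 − 27 = 48 → r_n = 270.7 kN.
  R_n,bearing = 1·262.3 + 1·270.7 = 533 kN → 0.75 × 533 = 400 kN.
Bolt shear governs: 318 kN.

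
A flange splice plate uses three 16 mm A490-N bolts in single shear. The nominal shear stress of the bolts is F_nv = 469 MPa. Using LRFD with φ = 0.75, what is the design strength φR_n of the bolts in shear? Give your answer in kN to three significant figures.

212 kN

A_b = π × 16² / 4 = 201.1 mm².
R_n = F_nv · A_b · n · n_s = 469 × 201.1 × 3 × 1 / 1000 = 282.9 kN.
Design strength φR_n = 0.75 × 282.9 = 212 kN.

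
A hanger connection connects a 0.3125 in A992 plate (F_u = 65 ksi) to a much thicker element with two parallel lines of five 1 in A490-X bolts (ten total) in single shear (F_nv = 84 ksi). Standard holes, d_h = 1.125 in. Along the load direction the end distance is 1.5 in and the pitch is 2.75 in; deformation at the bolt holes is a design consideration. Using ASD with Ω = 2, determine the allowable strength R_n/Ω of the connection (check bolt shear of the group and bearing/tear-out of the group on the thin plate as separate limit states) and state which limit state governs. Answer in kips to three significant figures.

181 kips (bearing governs)

Bolt shear: A_b = π·1²/4 = 0.7854 in²; R_n = 84 × 0.7854 × 10 × 1 = 659.7 kips → 659.7 / 2 = 330 kips.
Bearing (1.2 l_c t F_u ≤ 2.4 d t F_u): upper limit = 2.4·1·0.3125·65 = 48.75 kips.
  Edge l_c = 1.5 − 1.125/2 = 0.9375 → r_n = 22.85 kips; interior l_c = 2.75 − 1.125 = 1.625 → r_n = 39.61 kips.
  R_n,bearing = 2·22.85 + 8·39.61 = 362.6 kips → 362.6 / 2 = 181 kips.
Bearing governs: 181 kips.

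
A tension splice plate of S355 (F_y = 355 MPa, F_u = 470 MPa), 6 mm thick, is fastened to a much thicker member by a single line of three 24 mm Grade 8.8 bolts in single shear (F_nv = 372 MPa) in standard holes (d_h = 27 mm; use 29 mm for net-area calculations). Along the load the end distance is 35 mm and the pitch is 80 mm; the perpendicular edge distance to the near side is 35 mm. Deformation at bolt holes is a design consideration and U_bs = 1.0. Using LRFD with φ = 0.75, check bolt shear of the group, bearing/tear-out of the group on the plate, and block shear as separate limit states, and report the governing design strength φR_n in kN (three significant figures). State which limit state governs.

Bolt shear: A_b = π·24²/4 = 452.4 mm²; R_n = 372 × 452.4 × 3 × 1 / 1000 = 504.9 kN → 0.75 × 504.9 = 379 kN.
Bearing: edge l_c = 21.5, r_n = 72.76 kN; interior l_c = 53, r_n = 162.4 kN; R_n = 72.76 + 2·162.4 = 397.6 kN → 298 kN.
Block shear: A_gv = 1170, A_nv = 735, A_nt = 123 mm²; R_n = min(0.6F_uA_nv, 0.6F_yA_gv) + U_bs·F_u·A_nt = 265.1 kN → 199 kN.
Block shear governs: 199 kN.

199 kN (block shear governs)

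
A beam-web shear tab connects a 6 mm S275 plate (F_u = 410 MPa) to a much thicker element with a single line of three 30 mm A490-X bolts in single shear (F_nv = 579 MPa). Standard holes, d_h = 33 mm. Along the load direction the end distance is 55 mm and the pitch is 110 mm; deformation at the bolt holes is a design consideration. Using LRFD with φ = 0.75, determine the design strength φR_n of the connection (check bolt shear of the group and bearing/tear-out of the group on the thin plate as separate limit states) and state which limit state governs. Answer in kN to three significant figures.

351 kN (bearing governs)

Bolt shear: A_b = π·30²/4 = 706.9 mm²; R_n = 579 × 706.9 × 3 × 1 / 1000 = 1228 kN → 0.75 × 1228 = 921 kN.
Bearing (1.2 l_c t F_u ≤ 2.4 d t F_u): upper limit = 2.4·30·6·410 / 1000 = 177.1 kN.
  Edge l_c = 55 − 33/2 = 38.5 → r_n = 113.7 kN; interior l_c = 110 − 33 = 77 → r_n = 177.1 kN.
  R_n,bearing = 1·113.7 + 2·177.1 = 467.9 kN → 0.75 × 467.9 = 351 kN.
Bearing governs: 351 kN.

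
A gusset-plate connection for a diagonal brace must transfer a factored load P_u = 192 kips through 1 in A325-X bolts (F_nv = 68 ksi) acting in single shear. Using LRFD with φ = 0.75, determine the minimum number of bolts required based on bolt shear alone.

5 bolts

A_b = π·1²/4 = 0.7854 in².
Per-bolt design strength φR_n = 0.75 × 68 × 0.7854 × 1 = 40.06 kips.
n ≥ 192 / 40.06 = 4.793 → use 5 bolts.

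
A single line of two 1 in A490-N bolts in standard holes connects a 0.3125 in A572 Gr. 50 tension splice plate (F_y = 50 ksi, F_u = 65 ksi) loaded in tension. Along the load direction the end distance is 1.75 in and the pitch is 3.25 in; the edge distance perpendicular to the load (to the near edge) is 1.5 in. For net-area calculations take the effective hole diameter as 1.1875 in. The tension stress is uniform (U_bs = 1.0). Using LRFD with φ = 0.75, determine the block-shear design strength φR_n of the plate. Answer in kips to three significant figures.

43.2 kips

Shear plane L_v = 1.75 + 1·3.25 = 5 in; A_gv = 5 × 0.3125 = 1.562 in².
A_nv = (5 − 1.5·1.1875) × 0.3125 = 1.006 in².
A_nt = (1.5 − 0.5·1.1875) × 0.3125 = 0.2832 in².
0.6 F_u A_nv = 39.23 kips; 0.6 F_y A_gv = 46.88 kips → shear rupture governs the shear term.
R_n = 39.23 + 1.0 × 65 × 0.2832 = 57.64 kips.
Design strength φR_n = 0.75 × 57.64 = 43.2 kips.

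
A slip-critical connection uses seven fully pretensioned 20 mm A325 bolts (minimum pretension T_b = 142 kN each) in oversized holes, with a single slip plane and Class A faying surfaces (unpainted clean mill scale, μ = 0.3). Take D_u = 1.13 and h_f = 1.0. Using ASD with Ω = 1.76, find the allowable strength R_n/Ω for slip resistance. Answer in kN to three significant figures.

R_n = μ · D_u · h_f · T_b · n_s · n_b = 0.3 × 1.13 × 1.0 × 142 × 1 × 7 = 337 kN.
Allowable strength R_n/Ω = 337 / 1.76 = 191 kN.

191 kN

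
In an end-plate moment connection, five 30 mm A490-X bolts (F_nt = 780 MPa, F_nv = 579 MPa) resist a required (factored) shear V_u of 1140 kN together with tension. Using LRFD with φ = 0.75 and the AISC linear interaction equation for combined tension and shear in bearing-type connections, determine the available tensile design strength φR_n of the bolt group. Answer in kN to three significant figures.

1150 kN

A_b = π·30²/4 = 706.9 mm²; f_rv = 1140 × 1000 / (5 × 706.9) = 322.6 MPa.
F'_nt = 1.3 F_nt − (F_nt / φF_nv) f_rv = 1.3·780 − (780/(0.75·579))·322.6 = 434.6 MPa, capped at F_nt → F'_nt = 434.6 MPa.
R_n = F'_nt · A_b · n = 434.6 × 706.9 × 5 / 1000 = 1536 kN.
Design strength φR_n = 0.75 × 1536 = 1150 kN.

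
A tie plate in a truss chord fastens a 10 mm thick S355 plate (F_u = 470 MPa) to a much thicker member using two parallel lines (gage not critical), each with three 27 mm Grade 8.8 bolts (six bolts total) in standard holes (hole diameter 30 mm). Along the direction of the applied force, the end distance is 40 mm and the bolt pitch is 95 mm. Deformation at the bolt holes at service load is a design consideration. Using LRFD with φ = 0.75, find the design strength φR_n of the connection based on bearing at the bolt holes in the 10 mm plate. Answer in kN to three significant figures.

Per bolt r_n = 1.2 l_c t F_u ≤ 2.4 d t F_u; upper limit = 2.4 × 27 × 10 × 470 / 1000 = 304.6 kN.
Edge bolt: l_c = 40 − 30/2 = 25 mm → 1.2 × 25 × 10 × 470 / 1000 = 141 → r_n = 141 kN.
Interior bolts: l_c = 95 − 30 = 65 mm → 1.2 × 65 × 10 × 470 / 1000 = 366.6 → r_n = 304.6 kN.
R_n = 2 × 141 + 4 × 304.6 = 1500 kN.
Design strength φR_n = 0.75 × 1500 = 1130 kN.

1130 kN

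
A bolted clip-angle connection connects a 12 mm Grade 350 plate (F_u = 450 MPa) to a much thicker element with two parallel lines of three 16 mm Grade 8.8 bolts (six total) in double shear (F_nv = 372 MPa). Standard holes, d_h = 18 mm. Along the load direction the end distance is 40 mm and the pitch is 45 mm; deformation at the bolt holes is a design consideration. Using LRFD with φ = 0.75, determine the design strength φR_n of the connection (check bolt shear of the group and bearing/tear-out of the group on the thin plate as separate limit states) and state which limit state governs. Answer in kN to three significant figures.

673 kN (bolt shear governs)

Bolt shear: A_b = π·16²/4 = 201.1 mm²; R_n = 372 × 201.1 × 6 × 2 / 1000 = 897.5 kN → 0.75 × 897.5 = 673 kN.
Bearing (1.2 l_c t F_u ≤ 2.4 d t F_u): upper limit = 2.4·16·12·450 / 1000 = 207.4 kN.
  Edge l_c = 40 − 18/2 = 31 → r_n = 200.9 kN; interior l_c = 45 − 18 = 27 → r_n = 175 kN.
  R_n,bearing = 2·200.9 + 4·175 = 1102 kN → 0.75 × 1102 = 826 kN.
Bolt shear governs: 673 kN.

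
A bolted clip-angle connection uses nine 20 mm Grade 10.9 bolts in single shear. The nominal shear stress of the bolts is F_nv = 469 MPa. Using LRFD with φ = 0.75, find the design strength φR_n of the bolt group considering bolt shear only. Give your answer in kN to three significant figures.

A_b = π × 20² / 4 = 314.2 mm².
R_n = F_nv · A_b · n · n_s = 469 × 314.2 × 9 × 1 / 1000 = 1326 kN.
Design strength φR_n = 0.75 × 1326 = 995 kN.

995 kN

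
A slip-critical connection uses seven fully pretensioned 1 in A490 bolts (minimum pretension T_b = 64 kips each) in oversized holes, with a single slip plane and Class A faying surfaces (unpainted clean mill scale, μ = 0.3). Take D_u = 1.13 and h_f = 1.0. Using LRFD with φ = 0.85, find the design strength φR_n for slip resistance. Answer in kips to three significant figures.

R_n = μ · D_u · h_f · T_b · n_s · n_b = 0.3 × 1.13 × 1.0 × 64 × 1 × 7 = 151.9 kips.
Design strength φR_n = 0.85 × 151.9 = 129 kips.

129 kips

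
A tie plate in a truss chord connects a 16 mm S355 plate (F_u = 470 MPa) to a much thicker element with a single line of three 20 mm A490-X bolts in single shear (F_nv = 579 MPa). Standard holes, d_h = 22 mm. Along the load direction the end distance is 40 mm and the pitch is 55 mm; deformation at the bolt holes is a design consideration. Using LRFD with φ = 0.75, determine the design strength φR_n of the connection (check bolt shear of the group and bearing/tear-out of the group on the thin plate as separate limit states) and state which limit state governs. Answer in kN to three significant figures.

409 kN (bolt shear governs)

Bolt shear: A_b = π·20²/4 = 314.2 mm²; R_n = 579 × 314.2 × 3 × 1 / 1000 = 545.7 kN → 0.75 × 545.7 = 409 kN.
Bearing (1.2 l_c t F_u ≤ 2.4 d t F_u): upper limit = 2.4·20·16·470 / 1000 = 361 kN.
  Edge l_c = 40 − 22/2 = 29 → r_n = 261.7 kN; interior l_c = 55 − 22 = 33 → r_n = 297.8 kN.
  R_n,bearing = 1·261.7 + 2·297.8 = 857.3 kN → 0.75 × 857.3 = 643 kN.
Bolt shear governs: 409 kN.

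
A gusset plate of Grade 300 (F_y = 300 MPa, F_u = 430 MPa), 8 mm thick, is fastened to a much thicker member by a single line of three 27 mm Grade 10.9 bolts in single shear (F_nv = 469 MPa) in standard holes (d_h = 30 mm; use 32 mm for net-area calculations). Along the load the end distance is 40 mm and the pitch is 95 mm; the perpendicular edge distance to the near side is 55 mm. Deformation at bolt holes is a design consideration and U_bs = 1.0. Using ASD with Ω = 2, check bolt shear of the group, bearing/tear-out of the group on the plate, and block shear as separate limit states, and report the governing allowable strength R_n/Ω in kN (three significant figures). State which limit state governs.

Bolt shear: A_b = π·27²/4 = 572.6 mm²; R_n = 469 × 572.6 × 3 × 1 / 1000 = 805.6 kN → 805.6 / 2 = 403 kN.
Bearing: edge l_c = 25, r_n = 103.2 kN; interior l_c = 65, r_n = 222.9 kN; R_n = 103.2 + 2·222.9 = 549 kN → 275 kN.
Block shear: A_gv = 1840, A_nv = 1200, A_nt = 312 mm²; R_n = min(0.6F_uA_nv, 0.6F_yA_gv) + U_bs·F_u·A_nt = 443.8 kN → 222 kN.
Block shear governs: 222 kN.

222 kN (block shear governs)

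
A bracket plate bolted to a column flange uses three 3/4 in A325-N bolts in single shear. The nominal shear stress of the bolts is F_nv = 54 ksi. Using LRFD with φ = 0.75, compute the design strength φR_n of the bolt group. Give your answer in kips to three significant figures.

A_b = π × 0.75² / 4 = 0.4418 in².
R_n = F_nv · A_b · n · n_s = 54 × 0.4418 × 3 × 1 = 71.57 kips.
Design strength φR_n = 0.75 × 71.57 = 53.7 kips.

53.7 kips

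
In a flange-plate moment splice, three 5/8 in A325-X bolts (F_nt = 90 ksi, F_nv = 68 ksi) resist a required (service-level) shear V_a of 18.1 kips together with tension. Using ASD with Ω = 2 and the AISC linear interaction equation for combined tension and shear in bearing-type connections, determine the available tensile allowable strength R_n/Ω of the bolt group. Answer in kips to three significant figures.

29.9 kips

A_b = π·0.625²/4 = 0.3068 in²; f_rv = 18.1 / (3 × 0.3068) = 19.67 ksi.
F'_nt = 1.3 F_nt − (Ω F_nt / F_nv) f_rv = 1.3·90 − (2·90/68)·19.67 = 64.94 ksi, capped at F_nt → F'_nt = 64.94 ksi.
R_n = F'_nt · A_b · n = 64.94 × 0.3068 × 3 = 59.77 kips.
Allowable strength R_n/Ω = 59.77 / 2 = 29.9 kips.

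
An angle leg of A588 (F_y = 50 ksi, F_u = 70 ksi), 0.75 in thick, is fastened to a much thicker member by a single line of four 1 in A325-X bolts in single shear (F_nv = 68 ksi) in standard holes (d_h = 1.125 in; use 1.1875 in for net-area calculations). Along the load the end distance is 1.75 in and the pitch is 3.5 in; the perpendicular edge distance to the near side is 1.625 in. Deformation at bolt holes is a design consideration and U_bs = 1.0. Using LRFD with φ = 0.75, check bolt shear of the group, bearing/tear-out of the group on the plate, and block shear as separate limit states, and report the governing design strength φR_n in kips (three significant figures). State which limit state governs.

160 kips (bolt shear governs)

Bolt shear: A_b = π·1²/4 = 0.7854 in²; R_n = 68 × 0.7854 × 4 × 1 = 213.6 kips → 0.75 × 213.6 = 160 kips.
Bearing: edge l_c = 1.188, r_n = 74.81 kips; interior l_c = 2.375, r_n = 126 kips; R_n = 74.81 + 3·126 = 452.8 kips → 340 kips.
Block shear: A_gv = 9.188, A_nv = 6.07, A_nt = 0.7734 in²; R_n = min(0.6F_uA_nv, 0.6F_yA_gv) + U_bs·F_u·A_nt = 309.1 kips → 232 kips.
Bolt shear governs: 160 kips.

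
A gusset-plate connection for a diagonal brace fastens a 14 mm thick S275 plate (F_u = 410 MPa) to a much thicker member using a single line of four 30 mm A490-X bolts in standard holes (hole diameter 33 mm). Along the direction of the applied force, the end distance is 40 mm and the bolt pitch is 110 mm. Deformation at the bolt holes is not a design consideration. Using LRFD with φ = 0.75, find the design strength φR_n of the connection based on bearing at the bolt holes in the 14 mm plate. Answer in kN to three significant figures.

Per bolt r_n = 1.5 l_c t F_u ≤ 3.0 d t F_u; upper limit = 3.0 × 30 × 14 × 410 / 1000 = 516.6 kN.
Edge bolt: l_c = 40 − 33/2 = 23.5 mm → 1.5 × 23.5 × 14 × 410 / 1000 = 202.3 → r_n = 202.3 kN.
Interior bolts: l_c = 110 − 33 = 77 mm → 1.5 × 77 × 14 × 410 / 1000 = 663 → r_n = 516.6 kN.
R_n = 1 × 202.3 + 3 × 516.6 = 1752 kN.
Design strength φR_n = 0.75 × 1752 = 1310 kN.

1310 kN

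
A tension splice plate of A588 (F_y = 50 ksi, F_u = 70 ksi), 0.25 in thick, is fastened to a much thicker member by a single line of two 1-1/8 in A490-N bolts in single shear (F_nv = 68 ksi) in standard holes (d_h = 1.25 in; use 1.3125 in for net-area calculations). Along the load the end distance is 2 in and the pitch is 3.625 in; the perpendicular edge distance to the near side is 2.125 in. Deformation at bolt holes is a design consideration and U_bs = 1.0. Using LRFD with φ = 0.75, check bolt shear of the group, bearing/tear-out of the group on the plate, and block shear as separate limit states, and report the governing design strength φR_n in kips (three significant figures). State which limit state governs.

48.1 kips (block shear governs)

Bolt shear: A_b = π·1.125²/4 = 0.994 in²; R_n = 68 × 0.994 × 2 × 1 = 135.2 kips → 0.75 × 135.2 = 101 kips.
Bearing: edge l_c = 1.375, r_n = 28.88 kips; interior l_c = 2.375, r_n = 47.25 kips; R_n = 28.88 + 1·47.25 = 76.12 kips → 57.1 kips.
Block shear: A_gv = 1.406, A_nv = 0.9141, A_nt = 0.3672 in²; R_n = min(0.6F_uA_nv, 0.6F_yA_gv) + U_bs·F_u·A_nt = 64.09 kips → 48.1 kips.
Block shear governs: 48.1 kips.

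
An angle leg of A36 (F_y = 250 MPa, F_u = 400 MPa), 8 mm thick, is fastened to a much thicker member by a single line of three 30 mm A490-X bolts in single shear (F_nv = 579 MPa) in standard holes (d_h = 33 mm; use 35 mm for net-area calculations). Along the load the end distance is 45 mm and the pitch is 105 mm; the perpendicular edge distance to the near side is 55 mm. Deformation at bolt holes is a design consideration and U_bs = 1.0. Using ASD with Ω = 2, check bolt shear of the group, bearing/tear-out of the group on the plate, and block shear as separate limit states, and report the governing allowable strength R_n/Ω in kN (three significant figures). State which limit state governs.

Bolt shear: A_b = π·30²/4 = 706.9 mm²; R_n = 579 × 706.9 × 3 × 1 / 1000 = 1228 kN → 1228 / 2 = 614 kN.
Bearing: edge l_c = 28.5, r_n = 109.4 kN; interior l_c = 72, r_n = 230.4 kN; R_n = 109.4 + 2·230.4 = 570.2 kN → 285 kN.
Block shear: A_gv = 2040, A_nv = 1340, A_nt = 300 mm²; R_n = min(0.6F_uA_nv, 0.6F_yA_gv) + U_bs·F_u·A_nt = 426 kN → 213 kN.
Block shear governs: 213 kN.

213 kN (block shear governs)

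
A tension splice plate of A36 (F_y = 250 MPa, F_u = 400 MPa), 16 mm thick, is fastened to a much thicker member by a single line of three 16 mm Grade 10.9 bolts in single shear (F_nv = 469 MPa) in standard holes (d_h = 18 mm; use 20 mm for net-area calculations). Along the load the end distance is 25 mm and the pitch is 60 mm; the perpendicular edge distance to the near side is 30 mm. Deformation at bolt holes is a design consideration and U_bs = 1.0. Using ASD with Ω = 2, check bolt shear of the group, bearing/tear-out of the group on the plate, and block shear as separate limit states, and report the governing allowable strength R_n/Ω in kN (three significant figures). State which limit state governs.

Bolt shear: A_b = π·16²/4 = 201.1 mm²; R_n = 469 × 201.1 × 3 × 1 / 1000 = 282.9 kN → 282.9 / 2 = 141 kN.
Bearing: edge l_c = 16, r_n = 122.9 kN; interior l_c = 42, r_n = 245.8 kN; R_n = 122.9 + 2·245.8 = 614.4 kN → 307 kN.
Block shear: A_gv = 2320, A_nv = 1520, A_nt = 320 mm²; R_n = min(0.6F_uA_nv, 0.6F_yA_gv) + U_bs·F_u·A_nt = 476 kN → 238 kN.
Bolt shear governs: 141 kN.

141 kN (bolt shear governs)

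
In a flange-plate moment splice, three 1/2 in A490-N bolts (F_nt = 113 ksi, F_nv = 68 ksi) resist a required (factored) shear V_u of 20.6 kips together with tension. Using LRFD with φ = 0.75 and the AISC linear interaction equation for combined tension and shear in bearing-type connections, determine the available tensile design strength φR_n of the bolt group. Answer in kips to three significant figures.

30.7 kips

A_b = π·0.5²/4 = 0.1963 in²; f_rv = 20.6 / (3 × 0.1963) = 34.97 ksi.
F'_nt = 1.3 F_nt − (F_nt / φF_nv) f_rv = 1.3·113 − (113/(0.75·68))·34.97 = 69.41 ksi, capped at F_nt → F'_nt = 69.41 ksi.
R_n = F'_nt · A_b · n = 69.41 × 0.1963 × 3 = 40.89 kips.
Design strength φR_n = 0.75 × 40.89 = 30.7 kips.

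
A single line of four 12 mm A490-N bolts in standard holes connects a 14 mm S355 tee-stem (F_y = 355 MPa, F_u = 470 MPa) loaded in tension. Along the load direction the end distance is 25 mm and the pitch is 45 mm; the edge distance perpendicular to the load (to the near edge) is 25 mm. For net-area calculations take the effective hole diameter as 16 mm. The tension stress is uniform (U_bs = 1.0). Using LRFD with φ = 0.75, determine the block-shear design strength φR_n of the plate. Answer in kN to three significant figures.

Shear plane L_v = 25 + 3·45 = 160 mm; A_gv = 160 × 14 = 2240 mm².
A_nv = (160 − 3.5·16) × 14 = 1456 mm².
A_nt = (25 − 0.5·16) × 14 = 238 mm².
0.6 F_u A_nv = 410.6 kN; 0.6 F_y A_gv = 477.1 kN → shear rupture governs the shear term.
R_n = 410.6 + 1.0 × 470 × 238 / 1000 = 522.5 kN.
Design strength φR_n = 0.75 × 522.5 = 392 kN.

392 kN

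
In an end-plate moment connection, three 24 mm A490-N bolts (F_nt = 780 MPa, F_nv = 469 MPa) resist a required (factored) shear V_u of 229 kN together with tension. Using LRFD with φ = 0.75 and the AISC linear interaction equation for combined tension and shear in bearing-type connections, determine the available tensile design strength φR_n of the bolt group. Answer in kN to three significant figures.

A_b = π·24²/4 = 452.4 mm²; f_rv = 229 × 1000 / (3 × 452.4) = 168.7 MPa.
F'_nt = 1.3 F_nt − (F_nt / φF_nv) f_rv = 1.3·780 − (780/(0.75·469))·168.7 = 639.8 MPa, capped at F_nt → F'_nt = 639.8 MPa.
R_n = F'_nt · A_b · n = 639.8 × 452.4 × 3 / 1000 = 868.4 kN.
Design strength φR_n = 0.75 × 868.4 = 651 kN.

651 kN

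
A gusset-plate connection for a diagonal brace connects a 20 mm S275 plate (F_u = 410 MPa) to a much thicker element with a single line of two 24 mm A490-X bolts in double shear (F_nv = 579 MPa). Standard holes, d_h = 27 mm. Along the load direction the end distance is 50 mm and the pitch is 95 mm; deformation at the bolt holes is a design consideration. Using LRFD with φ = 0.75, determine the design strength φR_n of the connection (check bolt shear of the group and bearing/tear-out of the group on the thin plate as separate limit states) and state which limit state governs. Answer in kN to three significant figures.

Bolt shear: A_b = π·24²/4 = 452.4 mm²; R_n = 579 × 452.4 × 2 × 2 / 1000 = 1048 kN → 0.75 × 1048 = 786 kN.
Bearing (1.2 l_c t F_u ≤ 2.4 d t F_u): upper limit = 2.4·24·20·410 / 1000 = 472.3 kN.
  Edge l_c = 50 − 27/2 = 36.5 → r_n = 359.2 kN; interior l_c = 95 − 27 = 68 → r_n = 472.3 kN.
  R_n,bearing = 1·359.2 + 1·472.3 = 831.5 kN → 0.75 × 831.5 = 624 kN.
Bearing governs: 624 kN.

624 kN (bearing governs)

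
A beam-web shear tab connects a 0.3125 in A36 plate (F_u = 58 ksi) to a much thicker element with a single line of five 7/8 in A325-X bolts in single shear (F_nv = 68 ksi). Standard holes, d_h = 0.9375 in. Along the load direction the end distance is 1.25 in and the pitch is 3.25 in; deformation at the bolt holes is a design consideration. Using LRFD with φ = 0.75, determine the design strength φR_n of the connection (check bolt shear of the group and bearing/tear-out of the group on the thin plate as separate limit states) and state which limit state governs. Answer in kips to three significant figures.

127 kips (bearing governs)

Bolt shear: A_b = π·0.875²/4 = 0.6013 in²; R_n = 68 × 0.6013 × 5 × 1 = 204.4 kips → 0.75 × 204.4 = 153 kips.
Bearing (1.2 l_c t F_u ≤ 2.4 d t F_u): upper limit = 2.4·0.875·0.3125·58 = 38.06 kips.
  Edge l_c = 1.25 − 0.9375/2 = 0.7812 → r_n = 16.99 kips; interior l_c = 3.25 − 0.9375 = 2.312 → r_n = 38.06 kips.
  R_n,bearing = 1·16.99 + 4·38.06 = 169.2 kips → 0.75 × 169.2 = 127 kips.
Bearing governs: 127 kips.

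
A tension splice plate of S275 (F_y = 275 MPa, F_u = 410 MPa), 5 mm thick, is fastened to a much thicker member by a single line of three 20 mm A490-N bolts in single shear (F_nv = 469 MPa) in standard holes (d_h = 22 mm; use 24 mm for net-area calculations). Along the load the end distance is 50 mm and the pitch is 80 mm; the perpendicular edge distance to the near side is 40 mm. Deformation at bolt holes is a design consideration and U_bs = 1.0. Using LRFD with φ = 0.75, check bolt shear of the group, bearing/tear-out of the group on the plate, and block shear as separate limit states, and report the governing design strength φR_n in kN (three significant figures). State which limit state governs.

Bolt shear: A_b = π·20²/4 = 314.2 mm²; R_n = 469 × 314.2 × 3 × 1 / 1000 = 442 kN → 0.75 × 442 = 332 kN.
Bearing: edge l_c = 39, r_n = 95.94 kN; interior l_c = 58, r_n = 98.4 kN; R_n = 95.94 + 2·98.4 = 292.7 kN → 220 kN.
Block shear: A_gv = 1050, A_nv = 750, A_nt = 140 mm²; R_n = min(0.6F_uA_nv, 0.6F_yA_gv) + U_bs·F_u·A_nt = 230.7 kN → 173 kN.
Block shear governs: 173 kN.

173 kN (block shear governs)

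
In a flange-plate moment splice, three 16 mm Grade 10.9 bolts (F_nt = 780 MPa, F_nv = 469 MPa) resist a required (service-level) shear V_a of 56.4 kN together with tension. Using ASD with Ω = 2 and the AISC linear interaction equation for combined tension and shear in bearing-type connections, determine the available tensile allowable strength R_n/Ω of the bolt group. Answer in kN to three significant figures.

212 kN

A_b = π·16²/4 = 201.1 mm²; f_rv = 56.4 × 1000 / (3 × 201.1) = 93.5 MPa.
F'_nt = 1.3 F_nt − (Ω F_nt / F_nv) f_rv = 1.3·780 − (2·780/469)·93.5 = 703 MPa, capped at F_nt → F'_nt = 703 MPa.
R_n = F'_nt · A_b · n = 703 × 201.1 × 3 / 1000 = 424 kN.
Allowable strength R_n/Ω = 424 / 2 = 212 kN.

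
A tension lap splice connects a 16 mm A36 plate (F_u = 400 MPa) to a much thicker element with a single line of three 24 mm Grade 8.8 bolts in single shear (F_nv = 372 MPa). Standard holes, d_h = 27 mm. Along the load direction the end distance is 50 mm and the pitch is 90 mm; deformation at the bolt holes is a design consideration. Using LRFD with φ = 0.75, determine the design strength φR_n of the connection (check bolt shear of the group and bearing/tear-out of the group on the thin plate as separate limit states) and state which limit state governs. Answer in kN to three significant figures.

379 kN (bolt shear governs)

Bolt shear: A_b = π·24²/4 = 452.4 mm²; R_n = 372 × 452.4 × 3 × 1 / 1000 = 504.9 kN → 0.75 × 504.9 = 379 kN.
Bearing (1.2 l_c t F_u ≤ 2.4 d t F_u): upper limit = 2.4·24·16·400 / 1000 = 368.6 kN.
  Edge l_c = 50 − 27/2 = 36.5 → r_n = 280.3 kN; interior l_c = 90 − 27 = 63 → r_n = 368.6 kN.
  R_n,bearing = 1·280.3 + 2·368.6 = 1018 kN → 0.75 × 1018 = 763 kN.
Bolt shear governs: 379 kN.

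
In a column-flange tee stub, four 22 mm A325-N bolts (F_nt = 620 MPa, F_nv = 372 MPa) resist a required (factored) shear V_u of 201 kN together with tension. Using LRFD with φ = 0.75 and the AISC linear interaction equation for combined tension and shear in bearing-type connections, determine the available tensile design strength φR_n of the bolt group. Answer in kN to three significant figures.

584 kN

A_b = π·22²/4 = 380.1 mm²; f_rv = 201 × 1000 / (4 × 380.1) = 132.2 MPa.
F'_nt = 1.3 F_nt − (F_nt / φF_nv) f_rv = 1.3·620 − (620/(0.75·372))·132.2 = 512.2 MPa, capped at F_nt → F'_nt = 512.2 MPa.
R_n = F'_nt · A_b · n = 512.2 × 380.1 × 4 / 1000 = 778.9 kN.
Design strength φR_n = 0.75 × 778.9 = 584 kN.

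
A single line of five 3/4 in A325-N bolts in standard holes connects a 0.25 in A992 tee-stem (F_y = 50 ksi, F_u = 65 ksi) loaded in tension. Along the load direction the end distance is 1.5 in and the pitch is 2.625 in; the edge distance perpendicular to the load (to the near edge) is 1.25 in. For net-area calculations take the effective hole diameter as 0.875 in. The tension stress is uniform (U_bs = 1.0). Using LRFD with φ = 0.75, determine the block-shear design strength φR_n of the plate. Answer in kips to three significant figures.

Shear plane L_v = 1.5 + 4·2.625 = 12 in; A_gv = 12 × 0.25 = 3 in².
A_nv = (12 − 4.5·0.875) × 0.25 = 2.016 in².
A_nt = (1.25 − 0.5·0.875) × 0.25 = 0.2031 in².
0.6 F_u A_nv = 78.61 kips; 0.6 F_y A_gv = 90 kips → shear rupture governs the shear term.
R_n = 78.61 + 1.0 × 65 × 0.2031 = 91.81 kips.
Design strength φR_n = 0.75 × 91.81 = 68.9 kips.

68.9 kips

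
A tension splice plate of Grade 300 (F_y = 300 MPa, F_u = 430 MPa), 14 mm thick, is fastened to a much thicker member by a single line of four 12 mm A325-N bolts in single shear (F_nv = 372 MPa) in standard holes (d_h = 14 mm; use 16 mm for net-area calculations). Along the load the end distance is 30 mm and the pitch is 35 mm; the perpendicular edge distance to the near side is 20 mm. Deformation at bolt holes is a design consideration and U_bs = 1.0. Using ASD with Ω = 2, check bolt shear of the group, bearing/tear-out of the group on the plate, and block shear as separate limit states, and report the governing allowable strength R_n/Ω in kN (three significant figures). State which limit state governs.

Bolt shear: A_b = π·12²/4 = 113.1 mm²; R_n = 372 × 113.1 × 4 × 1 / 1000 = 168.3 kN → 168.3 / 2 = 84.1 kN.
Bearing: edge l_c = 23, r_n = 166.2 kN; interior l_c = 21, r_n = 151.7 kN; R_n = 166.2 + 3·151.7 = 621.3 kN → 311 kN.
Block shear: A_gv = 1890, A_nv = 1106, A_nt = 168 mm²; R_n = min(0.6F_uA_nv, 0.6F_yA_gv) + U_bs·F_u·A_nt = 357.6 kN → 179 kN.
Bolt shear governs: 84.1 kN.

84.1 kN (bolt shear governs)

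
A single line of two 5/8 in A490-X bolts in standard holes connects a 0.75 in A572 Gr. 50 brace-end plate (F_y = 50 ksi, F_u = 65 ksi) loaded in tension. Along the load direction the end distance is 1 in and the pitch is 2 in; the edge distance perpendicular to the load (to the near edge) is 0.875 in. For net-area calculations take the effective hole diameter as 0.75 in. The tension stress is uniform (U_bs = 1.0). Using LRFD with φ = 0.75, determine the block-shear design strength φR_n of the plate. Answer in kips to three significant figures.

59.4 kips

Shear plane L_v = 1 + 1·2 = 3 in; A_gv = 3 × 0.75 = 2.25 in².
A_nv = (3 − 1.5·0.75) × 0.75 = 1.406 in².
A_nt = (0.875 − 0.5·0.75) × 0.75 = 0.375 in².
0.6 F_u A_nv = 54.84 kips; 0.6 F_y A_gv = 67.5 kips → shear rupture governs the shear term.
R_n = 54.84 + 1.0 × 65 × 0.375 = 79.22 kips.
Design strength φR_n = 0.75 × 79.22 = 59.4 kips.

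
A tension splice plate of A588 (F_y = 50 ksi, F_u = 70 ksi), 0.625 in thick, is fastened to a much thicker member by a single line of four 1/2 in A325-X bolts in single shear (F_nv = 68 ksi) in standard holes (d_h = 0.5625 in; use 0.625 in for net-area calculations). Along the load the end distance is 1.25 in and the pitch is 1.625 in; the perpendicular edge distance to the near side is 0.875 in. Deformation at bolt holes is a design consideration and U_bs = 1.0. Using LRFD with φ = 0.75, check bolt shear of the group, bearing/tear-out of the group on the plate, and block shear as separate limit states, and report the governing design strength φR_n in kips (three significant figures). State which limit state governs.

Bolt shear: A_b = π·0.5²/4 = 0.1963 in²; R_n = 68 × 0.1963 × 4 × 1 = 53.41 kips → 0.75 × 53.41 = 40.1 kips.
Bearing: edge l_c = 0.9688, r_n = 50.86 kips; interior l_c = 1.062, r_n = 52.5 kips; R_n = 50.86 + 3·52.5 = 208.4 kips → 156 kips.
Block shear: A_gv = 3.828, A_nv = 2.461, A_nt = 0.3516 in²; R_n = min(0.6F_uA_nv, 0.6F_yA_gv) + U_bs·F_u·A_nt = 128 kips → 96 kips.
Bolt shear governs: 40.1 kips.

40.1 kips (bolt shear governs)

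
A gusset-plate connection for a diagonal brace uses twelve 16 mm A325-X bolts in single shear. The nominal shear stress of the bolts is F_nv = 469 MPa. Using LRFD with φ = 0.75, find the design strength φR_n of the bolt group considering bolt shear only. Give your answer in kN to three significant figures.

A_b = π × 16² / 4 = 201.1 mm².
R_n = F_nv · A_b · n · n_s = 469 × 201.1 × 12 × 1 / 1000 = 1132 kN.
Design strength φR_n = 0.75 × 1132 = 849 kN.

849 kN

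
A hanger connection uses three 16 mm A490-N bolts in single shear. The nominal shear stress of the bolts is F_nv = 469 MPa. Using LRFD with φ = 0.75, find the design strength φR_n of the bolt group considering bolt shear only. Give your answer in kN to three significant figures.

212 kN

A_b = π × 16² / 4 = 201.1 mm².
R_n = F_nv · A_b · n · n_s = 469 × 201.1 × 3 × 1 / 1000 = 282.9 kN.
Design strength φR_n = 0.75 × 282.9 = 212 kN.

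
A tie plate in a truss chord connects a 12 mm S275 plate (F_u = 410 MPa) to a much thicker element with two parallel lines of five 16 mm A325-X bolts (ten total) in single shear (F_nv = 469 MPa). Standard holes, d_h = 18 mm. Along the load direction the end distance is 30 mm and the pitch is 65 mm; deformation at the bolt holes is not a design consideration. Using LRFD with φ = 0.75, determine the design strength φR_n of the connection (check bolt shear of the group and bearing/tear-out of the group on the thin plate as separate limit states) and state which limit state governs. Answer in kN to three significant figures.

707 kN (bolt shear governs)

Bolt shear: A_b = π·16²/4 = 201.1 mm²; R_n = 469 × 201.1 × 10 × 1 / 1000 = 943 kN → 0.75 × 943 = 707 kN.
Bearing (1.5 l_c t F_u ≤ 3.0 d t F_u): upper limit = 3.0·16·12·410 / 1000 = 236.2 kN.
  Edge l_c = 30 − 18/2 = 21 → r_n = 155 kN; interior l_c = 65 − 18 = 47 → r_n = 236.2 kN.
  R_n,bearing = 2·155 + 8·236.2 = 2199 kN → 0.75 × 2199 = 1650 kN.
Bolt shear governs: 707 kN.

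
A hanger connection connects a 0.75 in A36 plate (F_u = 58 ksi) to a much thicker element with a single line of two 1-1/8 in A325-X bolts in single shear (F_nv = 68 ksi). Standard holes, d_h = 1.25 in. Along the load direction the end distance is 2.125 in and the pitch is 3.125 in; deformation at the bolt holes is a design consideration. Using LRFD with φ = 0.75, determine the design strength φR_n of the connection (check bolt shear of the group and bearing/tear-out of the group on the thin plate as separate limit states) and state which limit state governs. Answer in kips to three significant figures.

Bolt shear: A_b = π·1.125²/4 = 0.994 in²; R_n = 68 × 0.994 × 2 × 1 = 135.2 kips → 0.75 × 135.2 = 101 kips.
Bearing (1.2 l_c t F_u ≤ 2.4 d t F_u): upper limit = 2.4·1.125·0.75·58 = 117.4 kips.
  Edge l_c = 2.125 − 1.25/2 = 1.5 → r_n = 78.3 kips; interior l_c = 3.125 − 1.25 = 1.875 → r_n = 97.88 kips.
  R_n,bearing = 1·78.3 + 1·97.88 = 176.2 kips → 0.75 × 176.2 = 132 kips.
Bolt shear governs: 101 kips.

101 kips (bolt shear governs)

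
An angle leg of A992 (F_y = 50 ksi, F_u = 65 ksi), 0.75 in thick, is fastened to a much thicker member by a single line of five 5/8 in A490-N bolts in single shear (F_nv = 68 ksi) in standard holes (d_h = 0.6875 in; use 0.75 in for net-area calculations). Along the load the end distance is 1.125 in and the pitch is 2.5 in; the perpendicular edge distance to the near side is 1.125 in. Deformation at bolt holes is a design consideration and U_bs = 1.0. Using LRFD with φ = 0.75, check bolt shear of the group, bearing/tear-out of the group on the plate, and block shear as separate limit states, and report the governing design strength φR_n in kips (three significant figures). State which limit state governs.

78.2 kips (bolt shear governs)

Bolt shear: A_b = π·0.625²/4 = 0.3068 in²; R_n = 68 × 0.3068 × 5 × 1 = 104.3 kips → 0.75 × 104.3 = 78.2 kips.
Bearing: edge l_c = 0.7812, r_n = 45.7 kips; interior l_c = 1.812, r_n = 73.12 kips; R_n = 45.7 + 4·73.12 = 338.2 kips → 254 kips.
Block shear: A_gv = 8.344, A_nv = 5.812, A_nt = 0.5625 in²; R_n = min(0.6F_uA_nv, 0.6F_yA_gv) + U_bs·F_u·A_nt = 263.2 kips → 197 kips.
Bolt shear governs: 78.2 kips.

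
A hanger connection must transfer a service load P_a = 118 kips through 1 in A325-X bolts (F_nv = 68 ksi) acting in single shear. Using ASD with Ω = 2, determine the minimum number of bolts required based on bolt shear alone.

5 bolts

A_b = π·1²/4 = 0.7854 in².
Per-bolt allowable strength R_n/Ω = 68 × 0.7854 × 1 / 2 = 26.7 kips.
n ≥ 118 / 26.7 = 4.419 → use 5 bolts.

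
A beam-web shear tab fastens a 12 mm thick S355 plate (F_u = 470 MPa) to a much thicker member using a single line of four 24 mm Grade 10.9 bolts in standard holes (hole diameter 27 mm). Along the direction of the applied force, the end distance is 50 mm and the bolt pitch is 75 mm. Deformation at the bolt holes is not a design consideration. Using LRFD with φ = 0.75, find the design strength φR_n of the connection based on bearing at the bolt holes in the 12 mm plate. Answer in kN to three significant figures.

Per bolt r_n = 1.5 l_c t F_u ≤ 3.0 d t F_u; upper limit = 3.0 × 24 × 12 × 470 / 1000 = 406.1 kN.
Edge bolt: l_c = 50 − 27/2 = 36.5 mm → 1.5 × 36.5 × 12 × 470 / 1000 = 308.8 → r_n = 308.8 kN.
Interior bolts: l_c = 75 − 27 = 48 mm → 1.5 × 48 × 12 × 470 / 1000 = 406.1 → r_n = 406.1 kN.
R_n = 1 × 308.8 + 3 × 406.1 = 1527 kN.
Design strength φR_n = 0.75 × 1527 = 1150 kN.

1150 kN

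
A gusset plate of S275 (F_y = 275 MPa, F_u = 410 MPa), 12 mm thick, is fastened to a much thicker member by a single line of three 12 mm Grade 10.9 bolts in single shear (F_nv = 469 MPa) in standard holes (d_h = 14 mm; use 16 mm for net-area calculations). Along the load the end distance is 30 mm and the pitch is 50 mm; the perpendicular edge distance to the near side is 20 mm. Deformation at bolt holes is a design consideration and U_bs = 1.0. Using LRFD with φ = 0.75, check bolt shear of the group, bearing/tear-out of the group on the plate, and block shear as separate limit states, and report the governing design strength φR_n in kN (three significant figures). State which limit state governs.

119 kN (bolt shear governs)

Bolt shear: A_b = π·12²/4 = 113.1 mm²; R_n = 469 × 113.1 × 3 × 1 / 1000 = 159.1 kN → 0.75 × 159.1 = 119 kN.
Bearing: edge l_c = 23, r_n = 135.8 kN; interior l_c = 36, r_n = 141.7 kN; R_n = 135.8 + 2·141.7 = 419.2 kN → 314 kN.
Block shear: A_gv = 1560, A_nv = 1080, A_nt = 144 mm²; R_n = min(0.6F_uA_nv, 0.6F_yA_gv) + U_bs·F_u·A_nt = 316.4 kN → 237 kN.
Bolt shear governs: 119 kN.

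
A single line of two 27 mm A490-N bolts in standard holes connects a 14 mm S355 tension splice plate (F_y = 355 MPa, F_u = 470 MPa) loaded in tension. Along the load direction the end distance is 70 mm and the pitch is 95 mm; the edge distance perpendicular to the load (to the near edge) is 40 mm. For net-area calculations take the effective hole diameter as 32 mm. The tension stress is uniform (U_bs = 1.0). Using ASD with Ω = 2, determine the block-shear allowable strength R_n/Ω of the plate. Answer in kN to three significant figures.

310 kN

Shear plane L_v = 70 + 1·95 = 165 mm; A_gv = 165 × 14 = 2310 mm².
A_nv = (165 − 1.5·32) × 14 = 1638 mm².
A_nt = (40 − 0.5·32) × 14 = 336 mm².
0.6 F_u A_nv = 461.9 kN; 0.6 F_y A_gv = 492 kN → shear rupture governs the shear term.
R_n = 461.9 + 1.0 × 470 × 336 / 1000 = 619.8 kN.
Allowable strength R_n/Ω = 619.8 / 2 = 310 kN.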